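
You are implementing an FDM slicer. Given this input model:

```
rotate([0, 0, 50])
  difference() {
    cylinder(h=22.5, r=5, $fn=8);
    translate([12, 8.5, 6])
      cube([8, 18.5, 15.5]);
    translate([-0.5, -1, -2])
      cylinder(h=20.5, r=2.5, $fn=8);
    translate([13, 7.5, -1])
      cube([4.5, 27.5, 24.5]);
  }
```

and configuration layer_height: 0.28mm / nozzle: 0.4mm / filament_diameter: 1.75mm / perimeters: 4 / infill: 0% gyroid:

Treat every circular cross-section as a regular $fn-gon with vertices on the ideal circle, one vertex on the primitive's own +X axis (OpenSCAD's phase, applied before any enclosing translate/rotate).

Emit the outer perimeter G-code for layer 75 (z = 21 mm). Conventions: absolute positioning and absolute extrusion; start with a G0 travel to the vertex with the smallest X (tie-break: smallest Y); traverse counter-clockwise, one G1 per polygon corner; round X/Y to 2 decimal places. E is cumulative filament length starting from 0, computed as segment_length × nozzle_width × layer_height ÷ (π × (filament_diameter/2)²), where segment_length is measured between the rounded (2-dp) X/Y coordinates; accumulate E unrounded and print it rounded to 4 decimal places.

G0 X-4.98 Y-0.44 Z21.00
G1 X-3.21 Y-3.83 E0.1781
G1 X0.44 Y-4.98 E0.3563
G1 X3.83 Y-3.21 E0.5343
G1 X4.98 Y0.44 E0.7125
G1 X3.21 Y3.83 E0.8906
G1 X-0.44 Y4.98 E1.0688
G1 X-3.83 Y3.21 E1.2469
G1 X-4.98 Y-0.44 E1.4251

At z = 21 mm: the r=5 cylinder contributes a regular 8-gon of circumradius 5; the 8×18.5 cube at (12, 8.5) contributes its full rectangle; the cylinder at (-0.5, -1) is absent (z outside [-2, 18.5]); the cube at (13, 7.5) is present — its section is the full 4.5×27.5 rectangle; After the difference (first − rest): starting from the r=5 cylinder, the 8×18.5 cube at (12, 8.5) misses the remaining region (no effect); the 4.5×27.5 cube at (13, 7.5) misses the remaining region (no effect) — 1 connected region; (whole slice rotated 50° about Z — lengths, areas and connectivity unchanged). The outline is a single polygon with 8 vertices. Extrusion per mm of travel: 0.4 × 0.28 / (π × 0.875²) = 0.046564. Accumulating E over each segment gives final E = 1.4251.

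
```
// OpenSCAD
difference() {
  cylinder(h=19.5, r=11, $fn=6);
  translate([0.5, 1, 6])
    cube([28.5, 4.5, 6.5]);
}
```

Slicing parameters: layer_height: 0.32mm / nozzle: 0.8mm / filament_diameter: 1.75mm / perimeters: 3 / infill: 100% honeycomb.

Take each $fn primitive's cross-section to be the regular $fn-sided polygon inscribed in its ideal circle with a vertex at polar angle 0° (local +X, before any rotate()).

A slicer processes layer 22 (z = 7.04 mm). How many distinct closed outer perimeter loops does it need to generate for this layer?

At z = 7.04 mm: the cylinder: section is a regular 6-gon, circumradius r=11; the 28.5×4.5 cube at (0.5, 1) contributes its full rectangle; Subtracting the remaining from the first: starting from the r=11 cylinder, the 28.5×4.5 cube at (0.5, 1) partially overlaps it — only the 38.81 mm² overlap (of its 128.25 mm²) is removed, clipping the outline — 1 connected region. The result has 1 disconnected region.

1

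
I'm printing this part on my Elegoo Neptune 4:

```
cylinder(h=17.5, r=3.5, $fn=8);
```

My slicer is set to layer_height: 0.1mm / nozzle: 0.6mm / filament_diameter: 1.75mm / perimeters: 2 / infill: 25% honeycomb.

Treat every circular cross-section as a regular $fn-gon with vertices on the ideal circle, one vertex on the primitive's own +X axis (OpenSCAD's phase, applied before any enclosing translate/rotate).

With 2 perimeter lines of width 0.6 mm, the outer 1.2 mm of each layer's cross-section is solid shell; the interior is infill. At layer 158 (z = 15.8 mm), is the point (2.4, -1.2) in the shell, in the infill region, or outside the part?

shell

At z = 15.8 mm: the cylinder: section is a regular 8-gon, circumradius r=3.5. Overall, the cross-section is a single solid region. The nearest boundary edge runs (2.47, -2.47)→(3.50, 0.00); distance from the point to it = 0.56 mm. The point is inside the cross-section, 0.56 mm from the nearest boundary — within the 1.2 mm shell band (2 × 0.6).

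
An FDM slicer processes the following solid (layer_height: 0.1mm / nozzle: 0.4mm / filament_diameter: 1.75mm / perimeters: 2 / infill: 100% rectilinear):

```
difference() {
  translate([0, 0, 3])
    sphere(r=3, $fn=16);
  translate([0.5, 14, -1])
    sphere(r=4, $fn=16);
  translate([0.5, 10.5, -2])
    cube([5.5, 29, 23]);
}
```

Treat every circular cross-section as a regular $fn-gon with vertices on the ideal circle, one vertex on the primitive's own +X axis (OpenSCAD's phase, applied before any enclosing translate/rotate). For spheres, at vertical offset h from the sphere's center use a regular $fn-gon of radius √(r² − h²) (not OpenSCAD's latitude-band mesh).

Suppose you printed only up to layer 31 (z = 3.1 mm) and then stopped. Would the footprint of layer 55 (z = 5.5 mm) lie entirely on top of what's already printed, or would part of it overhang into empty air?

Compare the two slices. At z = 3.1: the sphere: section is a regular 16-gon, circumradius = √(r²−h²) = √(3²−0.1²) = 2.998 (area = (16/2)·2.998²·sin(360°/16) = 27.52 mm²); the sphere at (0.5, 14) is not intersected at this z (|z−center|=4.100 > r=4); the 5.5×29 cube at (0.5, 10.5) contributes its full rectangle (area 159.50 mm²); After the difference (first − rest): starting from the r=3 sphere (27.52 mm²), the 5.5×29 cube at (0.5, 10.5) misses the remaining region (no effect) — area = 27.52 mm². At z = 5.5: the sphere: section is a regular 16-gon, circumradius = √(r²−h²) = √(3²−2.5²) = 1.658 (area = (16/2)·1.658²·sin(360°/16) = 8.42 mm²); the sphere at (0.5, 14) does not reach this height (|z−center|=6.500 > r=4); the cube at (0.5, 10.5) (footprint 5.5×29) is included at this height (area 159.50 mm²); After the difference (first − rest): starting from the r=3 sphere (8.42 mm²), the 5.5×29 cube at (0.5, 10.5) misses the remaining region (no effect) — area = 8.42 mm². Checking containment: the cross-section at z = 5.5 is a subset of the cross-section at z = 3.1.

entirely on top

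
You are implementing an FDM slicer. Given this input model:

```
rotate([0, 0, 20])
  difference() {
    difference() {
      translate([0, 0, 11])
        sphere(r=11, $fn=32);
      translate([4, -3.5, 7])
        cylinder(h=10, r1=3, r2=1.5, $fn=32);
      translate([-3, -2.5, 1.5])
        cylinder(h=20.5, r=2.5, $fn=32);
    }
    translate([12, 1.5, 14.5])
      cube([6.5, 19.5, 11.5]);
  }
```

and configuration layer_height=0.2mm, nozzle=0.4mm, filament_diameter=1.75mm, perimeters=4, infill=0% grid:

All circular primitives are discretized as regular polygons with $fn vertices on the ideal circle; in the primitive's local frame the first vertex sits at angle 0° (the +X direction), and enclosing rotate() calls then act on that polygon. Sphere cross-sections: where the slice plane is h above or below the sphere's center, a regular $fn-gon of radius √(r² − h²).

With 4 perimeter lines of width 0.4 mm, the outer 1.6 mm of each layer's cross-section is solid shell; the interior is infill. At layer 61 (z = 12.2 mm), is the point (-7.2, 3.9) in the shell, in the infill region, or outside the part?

infill

At z = 12.2 mm: the r=11 sphere contributes a regular 32-gon of circumradius √(11²−1.2²) = 10.934; the cone at (4, -3.5): at t=0.520 of its height the radius interpolates to r₁+(r₂−r₁)t = 2.220, giving a regular 32-gon of that circumradius; the r=2.5 cylinder at (-3, -2.5) gives a regular 32-gon of circumradius 2.5 (constant along its height); Taking the first minus the rest: starting from the r=11 sphere, the cone at (4, -3.5) lies wholly inside it (removes its full 15.38 mm² and its 13.93 mm outline becomes a hole wall); the r=2.5 cylinder at (-3, -2.5) lies wholly inside it (removes its full 19.51 mm² and its 15.68 mm outline becomes a hole wall) — 1 connected region with 2 holes; the cube at (12, 1.5) is absent (z outside [14.5, 26]); Subtracting the remaining from the first: none of the subtracted shapes is present at this height, so the result so far is unchanged — 1 connected region with 2 holes; (whole slice rotated 20° about Z — lengths, areas and connectivity unchanged). Overall, the cross-section is one region with 2 holes. Undo the 20° rotation: the query point maps to (-5.432, 6.127) in the un-rotated model frame. The nearest boundary edge runs (-7.73, 7.73)→(-6.07, 9.09); distance from the point to it = 2.70 mm. The point is inside the cross-section and 2.70 mm from the nearest boundary — more than the 1.6 mm shell width (4 × 0.4), so it's in the infill interior.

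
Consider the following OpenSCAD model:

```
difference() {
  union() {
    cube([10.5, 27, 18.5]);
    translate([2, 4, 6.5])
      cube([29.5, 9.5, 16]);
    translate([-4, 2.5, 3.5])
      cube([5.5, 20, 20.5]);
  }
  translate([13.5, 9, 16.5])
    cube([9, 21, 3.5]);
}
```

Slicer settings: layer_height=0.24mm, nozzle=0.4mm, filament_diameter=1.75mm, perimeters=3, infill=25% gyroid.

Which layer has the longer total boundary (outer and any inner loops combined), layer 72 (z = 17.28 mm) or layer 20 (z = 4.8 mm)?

Layer 72 (z = 17.28): the 10.5×27 cube contributes its full rectangle (perimeter 75.00 mm); the cube at (2, 4) (footprint 29.5×9.5) is included at this height (perimeter 78.00 mm); the cube at (-4, 2.5) (footprint 5.5×20) is included at this height (perimeter 51.00 mm); Combining (union): the regions partially overlap (shared area 110.75 mm²), so the edge portions inside another operand are dropped and the merged outline is re-measured after clipping — boundary = 125.00 mm; the 9×21 cube at (13.5, 9) contributes its full rectangle (perimeter 60.00 mm); Taking the first minus the rest: starting from that combined region, the 9×21 cube at (13.5, 9) partially overlaps it — only the 40.50 mm² overlap (of its 189.00 mm²) is removed, clipping the outline — boundary = 134.00 mm. So its perimeter = 134.00 mm. Layer 20 (z = 4.8): the cube (footprint 10.5×27) is included at this height (perimeter 75.00 mm); the cube at (2, 4) is not intersected at this z (z outside [6.5, 22.5]); the cube at (-4, 2.5) is present — its section is the full 5.5×20 rectangle (perimeter 51.00 mm); Taking the union: the regions partially overlap (shared area 30.00 mm²), so the edge portions inside another operand are dropped and the merged outline is re-measured after clipping — boundary = 83.00 mm; the cube at (13.5, 9) is absent (z outside [16.5, 20]); After the difference (first − rest): none of the subtracted shapes is present at this height, so that combined region is unchanged — boundary = 83.00 mm. So its perimeter = 83.00 mm. Layer 72 is larger (134.00 vs 83.00 mm).

layer 72 (z = 17.28 mm)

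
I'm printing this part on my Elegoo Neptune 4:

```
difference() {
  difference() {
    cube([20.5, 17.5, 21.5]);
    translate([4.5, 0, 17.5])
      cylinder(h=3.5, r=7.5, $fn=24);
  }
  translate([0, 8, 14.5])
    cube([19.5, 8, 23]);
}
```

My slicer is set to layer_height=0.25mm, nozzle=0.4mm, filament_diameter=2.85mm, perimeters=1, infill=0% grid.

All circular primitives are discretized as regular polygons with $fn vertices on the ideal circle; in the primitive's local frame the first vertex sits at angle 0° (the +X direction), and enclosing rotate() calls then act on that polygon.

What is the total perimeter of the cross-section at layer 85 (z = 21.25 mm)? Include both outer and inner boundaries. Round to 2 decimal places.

At z = 21.25 mm: the cube is present — its section is the full 20.5×17.5 rectangle (perimeter 76.00 mm); the cylinder at (4.5, 0) is not intersected at this z (z outside [17.5, 21]); After the difference (first − rest): none of the subtracted shapes is present at this height, so the 20.5×17.5 cube is unchanged — boundary = 76.00 mm; the 19.5×8 cube at (0, 8) contributes its full rectangle (perimeter 55.00 mm); Subtracting the remaining from the first: starting from that combined region, the 19.5×8 cube at (0, 8) lies inside it touching the edge (removes its full 156.00 mm²) — boundary = 115.00 mm. Overall, the cross-section is a single solid region. Total boundary length (outer) = 115.00 mm.

115.00 mm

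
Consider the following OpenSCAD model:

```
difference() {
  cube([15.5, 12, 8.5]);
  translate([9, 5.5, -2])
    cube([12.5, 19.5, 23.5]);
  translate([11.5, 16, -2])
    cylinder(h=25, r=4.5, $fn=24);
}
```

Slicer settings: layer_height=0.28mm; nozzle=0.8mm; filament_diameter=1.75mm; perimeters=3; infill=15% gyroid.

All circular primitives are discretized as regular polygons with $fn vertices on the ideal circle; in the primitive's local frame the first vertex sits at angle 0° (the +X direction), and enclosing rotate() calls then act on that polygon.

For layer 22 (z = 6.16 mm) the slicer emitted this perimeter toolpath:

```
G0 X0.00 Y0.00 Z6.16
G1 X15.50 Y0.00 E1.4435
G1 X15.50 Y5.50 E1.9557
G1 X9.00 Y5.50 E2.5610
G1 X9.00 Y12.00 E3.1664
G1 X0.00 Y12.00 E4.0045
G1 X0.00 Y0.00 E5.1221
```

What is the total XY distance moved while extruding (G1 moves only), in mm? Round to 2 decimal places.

55.00 mm

Sum the Euclidean lengths of each G1 segment: total = 55.00 mm.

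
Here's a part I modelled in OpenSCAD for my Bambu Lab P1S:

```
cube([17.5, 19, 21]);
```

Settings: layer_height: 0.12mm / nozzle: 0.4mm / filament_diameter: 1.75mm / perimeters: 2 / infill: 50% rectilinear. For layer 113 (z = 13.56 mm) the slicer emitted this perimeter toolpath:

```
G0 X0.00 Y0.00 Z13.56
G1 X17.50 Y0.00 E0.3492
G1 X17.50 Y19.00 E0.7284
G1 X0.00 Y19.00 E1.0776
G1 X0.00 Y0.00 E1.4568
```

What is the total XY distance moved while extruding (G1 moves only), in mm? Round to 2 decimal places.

Sum the Euclidean lengths of each G1 segment: total = 73.00 mm.

73.00 mm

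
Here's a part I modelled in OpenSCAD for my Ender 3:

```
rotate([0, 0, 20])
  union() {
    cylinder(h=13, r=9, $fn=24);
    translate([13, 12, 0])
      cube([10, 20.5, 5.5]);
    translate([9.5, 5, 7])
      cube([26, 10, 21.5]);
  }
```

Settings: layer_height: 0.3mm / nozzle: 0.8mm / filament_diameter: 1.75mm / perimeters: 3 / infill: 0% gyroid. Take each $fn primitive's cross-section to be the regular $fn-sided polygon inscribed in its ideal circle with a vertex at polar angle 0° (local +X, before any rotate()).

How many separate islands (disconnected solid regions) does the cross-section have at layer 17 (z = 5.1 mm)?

At z = 5.1 mm: the cylinder: section is a regular 24-gon, circumradius r=9; the 10×20.5 cube at (13, 12) contributes its full rectangle; the cube at (9.5, 5) is absent (z outside [7, 28.5]); Merging all regions: the 2 present regions are separate (no shared area or edge), so areas and boundary lengths simply add and each stays a separate island — 2 connected regions; (whole slice rotated 20° about Z — lengths, areas and connectivity unchanged). Overall, the cross-section has 2 separate islands. Island count = 2.

2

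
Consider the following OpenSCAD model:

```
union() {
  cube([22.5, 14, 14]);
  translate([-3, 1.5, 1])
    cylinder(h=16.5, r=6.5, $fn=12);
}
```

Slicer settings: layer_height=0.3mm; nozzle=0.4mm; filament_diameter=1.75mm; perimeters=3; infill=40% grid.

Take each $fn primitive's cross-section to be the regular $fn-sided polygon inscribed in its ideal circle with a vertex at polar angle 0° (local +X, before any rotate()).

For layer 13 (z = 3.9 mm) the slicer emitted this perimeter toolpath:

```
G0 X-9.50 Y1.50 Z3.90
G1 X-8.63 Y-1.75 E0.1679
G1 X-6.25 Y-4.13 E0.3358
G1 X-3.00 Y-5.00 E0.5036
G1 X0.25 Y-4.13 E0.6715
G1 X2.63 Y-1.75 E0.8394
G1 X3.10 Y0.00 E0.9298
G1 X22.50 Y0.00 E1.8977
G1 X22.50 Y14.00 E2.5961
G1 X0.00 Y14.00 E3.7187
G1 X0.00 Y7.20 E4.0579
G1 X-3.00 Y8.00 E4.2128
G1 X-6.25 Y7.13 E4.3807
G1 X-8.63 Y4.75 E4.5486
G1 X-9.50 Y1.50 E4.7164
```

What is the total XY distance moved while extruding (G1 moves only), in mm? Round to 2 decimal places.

94.54 mm

Sum the Euclidean lengths of each G1 segment: total = 94.54 mm.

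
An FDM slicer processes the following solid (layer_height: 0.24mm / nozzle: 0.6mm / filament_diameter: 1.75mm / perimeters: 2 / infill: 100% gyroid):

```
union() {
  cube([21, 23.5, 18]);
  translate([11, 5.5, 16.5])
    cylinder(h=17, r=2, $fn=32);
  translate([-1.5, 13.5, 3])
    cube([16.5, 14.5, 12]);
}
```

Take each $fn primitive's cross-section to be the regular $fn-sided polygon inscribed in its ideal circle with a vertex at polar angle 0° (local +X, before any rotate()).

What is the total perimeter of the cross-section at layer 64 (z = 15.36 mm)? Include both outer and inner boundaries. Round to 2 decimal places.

89.00 mm

At z = 15.36 mm: the 21×23.5 cube contributes its full rectangle (perimeter 89.00 mm); the cylinder at (11, 5.5) does not reach this height (z outside [16.5, 33.5]); the cube at (-1.5, 13.5) is not intersected at this z (z outside [3, 15]); Taking the union: only the 21×23.5 cube is present, so the union is just that shape — boundary = 89.00 mm. Overall, the cross-section is a single solid region. Total boundary length (outer) = 89.00 mm.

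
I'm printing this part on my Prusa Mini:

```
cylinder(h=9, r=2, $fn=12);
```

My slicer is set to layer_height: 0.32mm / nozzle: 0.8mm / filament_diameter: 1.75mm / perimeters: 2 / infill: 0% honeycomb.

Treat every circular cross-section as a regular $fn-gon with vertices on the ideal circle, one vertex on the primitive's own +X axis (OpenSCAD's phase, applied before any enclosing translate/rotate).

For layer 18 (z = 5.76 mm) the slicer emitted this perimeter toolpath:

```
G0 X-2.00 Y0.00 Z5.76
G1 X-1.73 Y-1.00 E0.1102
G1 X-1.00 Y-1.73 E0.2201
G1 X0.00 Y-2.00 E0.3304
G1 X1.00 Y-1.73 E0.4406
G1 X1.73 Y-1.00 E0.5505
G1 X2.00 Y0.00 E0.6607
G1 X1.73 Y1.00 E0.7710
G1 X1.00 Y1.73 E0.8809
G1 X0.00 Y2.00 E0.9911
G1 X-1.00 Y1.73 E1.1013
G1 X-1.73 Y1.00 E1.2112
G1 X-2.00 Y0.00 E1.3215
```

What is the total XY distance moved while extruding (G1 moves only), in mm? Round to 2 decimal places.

12.42 mm

Sum the Euclidean lengths of each G1 segment: total = 12.42 mm.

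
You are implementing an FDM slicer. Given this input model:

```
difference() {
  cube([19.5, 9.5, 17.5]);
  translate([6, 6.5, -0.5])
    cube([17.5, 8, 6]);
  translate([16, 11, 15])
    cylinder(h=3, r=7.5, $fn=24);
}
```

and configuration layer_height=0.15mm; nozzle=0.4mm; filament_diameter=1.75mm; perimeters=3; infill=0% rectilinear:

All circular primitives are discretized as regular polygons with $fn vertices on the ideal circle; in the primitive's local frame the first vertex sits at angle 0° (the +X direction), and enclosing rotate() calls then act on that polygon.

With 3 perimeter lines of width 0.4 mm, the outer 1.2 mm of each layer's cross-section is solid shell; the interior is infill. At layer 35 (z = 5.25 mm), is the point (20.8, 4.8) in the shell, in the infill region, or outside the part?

At z = 5.25 mm: the 19.5×9.5 cube contributes its full rectangle; the cube at (6, 6.5) is present — its section is the full 17.5×8 rectangle; the cylinder at (16, 11) does not reach this height (z outside [15, 18]); Taking the first minus the rest: starting from the 19.5×9.5 cube, the 17.5×8 cube at (6, 6.5) partially overlaps it — only the 40.50 mm² overlap (of its 140.00 mm²) is removed, clipping the outline — 1 connected region. Overall, the cross-section is a single solid region. The nearest boundary edge runs (19.50, 6.50)→(19.50, 0.00); distance from the point to it = 1.30 mm. The point is not inside any of the regions above, so it lies outside the cross-section (1.30 mm from the nearest boundary).

outside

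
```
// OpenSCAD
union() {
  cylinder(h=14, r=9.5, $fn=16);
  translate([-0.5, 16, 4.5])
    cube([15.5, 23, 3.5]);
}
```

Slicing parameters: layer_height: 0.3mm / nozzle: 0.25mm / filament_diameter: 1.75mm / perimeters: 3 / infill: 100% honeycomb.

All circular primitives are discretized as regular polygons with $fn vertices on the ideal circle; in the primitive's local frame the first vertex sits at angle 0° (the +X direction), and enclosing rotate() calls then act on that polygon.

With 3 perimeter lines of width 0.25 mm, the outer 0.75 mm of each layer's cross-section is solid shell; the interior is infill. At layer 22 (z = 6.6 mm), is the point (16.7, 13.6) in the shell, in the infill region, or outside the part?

At z = 6.6 mm: the r=9.5 cylinder gives a regular 16-gon of circumradius 9.5 (constant along its height); the 15.5×23 cube at (-0.5, 16) contributes its full rectangle; Combining (union): the 2 present regions are separate (no shared area or edge), so areas and boundary lengths simply add and each stays a separate island — 2 connected regions. Overall, the cross-section has 2 separate islands. The nearest boundary edge runs (15.00, 39.00)→(15.00, 16.00); distance from the point to it = 2.94 mm. The point is not inside any of the regions above, so it lies outside the cross-section (2.94 mm from the nearest boundary).

outside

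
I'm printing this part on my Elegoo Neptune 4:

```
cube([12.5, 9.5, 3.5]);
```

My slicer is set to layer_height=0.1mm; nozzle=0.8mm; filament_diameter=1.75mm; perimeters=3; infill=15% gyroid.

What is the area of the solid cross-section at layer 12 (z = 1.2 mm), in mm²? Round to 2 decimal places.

118.75 mm²

At z = 1.2 mm: the cube is present — its section is the full 12.5×9.5 rectangle (area 118.75 mm²). Overall, the cross-section is a single solid region. Net area = 118.75 mm².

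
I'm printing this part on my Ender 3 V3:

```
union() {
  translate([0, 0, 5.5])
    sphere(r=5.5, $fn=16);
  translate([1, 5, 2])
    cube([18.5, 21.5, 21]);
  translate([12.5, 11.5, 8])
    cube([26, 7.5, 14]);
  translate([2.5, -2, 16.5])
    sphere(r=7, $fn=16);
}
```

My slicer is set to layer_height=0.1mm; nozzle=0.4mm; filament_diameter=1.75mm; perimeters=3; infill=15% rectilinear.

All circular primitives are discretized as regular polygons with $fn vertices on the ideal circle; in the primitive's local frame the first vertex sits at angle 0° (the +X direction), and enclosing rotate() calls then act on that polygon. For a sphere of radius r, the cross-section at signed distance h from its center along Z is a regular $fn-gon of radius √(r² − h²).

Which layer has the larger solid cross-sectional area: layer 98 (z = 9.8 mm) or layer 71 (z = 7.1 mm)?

layer 98 (z = 9.8 mm)

Layer 98 (z = 9.8): the sphere: section is a regular 16-gon, circumradius = √(r²−h²) = √(5.5²−4.3²) = 3.429 (area = (16/2)·3.429²·sin(360°/16) = 36.00 mm²); the cube at (1, 5) (footprint 18.5×21.5) is included at this height (area 397.75 mm²); the cube at (12.5, 11.5) (footprint 26×7.5) is included at this height (area 195.00 mm²); the r=7 sphere at (2.5, -2) contributes a regular 16-gon of circumradius √(7²−6.7²) = 2.027 (area = (16/2)·2.027²·sin(360°/16) = 12.58 mm²); Combining (union): the regions partially overlap — summed areas 641.34 mm² minus the doubly-counted overlap 58.71 mm² gives 582.63 mm² — area = 582.63 mm². So its area = 582.63 mm². Layer 71 (z = 7.1): the sphere: section is a regular 16-gon, circumradius = √(r²−h²) = √(5.5²−1.6²) = 5.262 (area = (16/2)·5.262²·sin(360°/16) = 84.77 mm²); the cube at (1, 5) (footprint 18.5×21.5) is included at this height (area 397.75 mm²); the cube at (12.5, 11.5) is not intersected at this z (z outside [8, 22]); the sphere at (2.5, -2) is not intersected at this z (|z−center|=9.400 > r=7); Combining (union): the regions partially overlap — summed areas 482.52 mm² minus the doubly-counted overlap 0.01 mm² gives 482.51 mm² — area = 482.51 mm². So its area = 482.51 mm². Layer 98 is larger (582.63 vs 482.51 mm²).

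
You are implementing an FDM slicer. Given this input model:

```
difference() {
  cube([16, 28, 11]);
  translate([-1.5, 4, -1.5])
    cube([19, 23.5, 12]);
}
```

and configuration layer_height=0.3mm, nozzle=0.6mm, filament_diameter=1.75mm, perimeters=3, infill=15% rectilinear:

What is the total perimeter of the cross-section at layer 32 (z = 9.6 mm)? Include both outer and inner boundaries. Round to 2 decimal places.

73.00 mm

At z = 9.6 mm: the 16×28 cube contributes its full rectangle (perimeter 88.00 mm); the cube at (-1.5, 4) (footprint 19×23.5) is included at this height (perimeter 85.00 mm); After the difference (first − rest): starting from the 16×28 cube, the 19×23.5 cube at (-1.5, 4) partially overlaps it — only the 376.00 mm² overlap (of its 446.50 mm²) is removed, clipping the outline — boundary = 73.00 mm. Overall, the cross-section has 2 separate islands. Total boundary length (outer) = 73.00 mm.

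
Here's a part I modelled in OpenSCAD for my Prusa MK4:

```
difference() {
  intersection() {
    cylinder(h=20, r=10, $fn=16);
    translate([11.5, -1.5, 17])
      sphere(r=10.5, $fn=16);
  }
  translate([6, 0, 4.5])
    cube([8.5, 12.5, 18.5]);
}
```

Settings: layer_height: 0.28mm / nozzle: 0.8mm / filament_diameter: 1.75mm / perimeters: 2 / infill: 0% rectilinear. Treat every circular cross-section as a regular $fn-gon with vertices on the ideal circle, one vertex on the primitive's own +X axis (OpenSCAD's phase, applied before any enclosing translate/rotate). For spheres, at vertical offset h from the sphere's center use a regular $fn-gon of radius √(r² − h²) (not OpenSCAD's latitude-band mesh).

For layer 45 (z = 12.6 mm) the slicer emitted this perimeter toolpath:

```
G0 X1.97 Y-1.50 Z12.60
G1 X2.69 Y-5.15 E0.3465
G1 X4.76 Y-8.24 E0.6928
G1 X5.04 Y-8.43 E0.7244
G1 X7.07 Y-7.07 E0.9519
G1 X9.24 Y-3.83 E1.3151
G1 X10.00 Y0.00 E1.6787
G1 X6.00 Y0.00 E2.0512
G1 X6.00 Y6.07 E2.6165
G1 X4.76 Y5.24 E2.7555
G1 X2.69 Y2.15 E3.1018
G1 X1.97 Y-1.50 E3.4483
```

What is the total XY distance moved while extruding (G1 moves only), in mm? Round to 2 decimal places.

37.03 mm

Sum the Euclidean lengths of each G1 segment: total = 37.03 mm.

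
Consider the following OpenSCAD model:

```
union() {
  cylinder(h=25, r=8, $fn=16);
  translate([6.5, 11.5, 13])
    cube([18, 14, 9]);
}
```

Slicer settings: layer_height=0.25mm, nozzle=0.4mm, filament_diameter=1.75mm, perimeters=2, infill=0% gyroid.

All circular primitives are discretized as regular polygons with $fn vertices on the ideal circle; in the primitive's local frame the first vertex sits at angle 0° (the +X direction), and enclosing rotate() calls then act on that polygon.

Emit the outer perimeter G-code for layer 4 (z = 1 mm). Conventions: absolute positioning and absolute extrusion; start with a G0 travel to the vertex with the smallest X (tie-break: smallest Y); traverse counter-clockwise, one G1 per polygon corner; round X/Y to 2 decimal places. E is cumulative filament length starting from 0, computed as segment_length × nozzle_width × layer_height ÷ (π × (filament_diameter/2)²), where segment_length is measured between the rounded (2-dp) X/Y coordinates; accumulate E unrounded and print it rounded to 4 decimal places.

G0 X-8.00 Y0.00 Z1.00
G1 X-7.39 Y-3.06 E0.1297
G1 X-5.66 Y-5.66 E0.2596
G1 X-3.06 Y-7.39 E0.3894
G1 X0.00 Y-8.00 E0.5191
G1 X3.06 Y-7.39 E0.6488
G1 X5.66 Y-5.66 E0.7787
G1 X7.39 Y-3.06 E0.9085
G1 X8.00 Y0.00 E1.0382
G1 X7.39 Y3.06 E1.1680
G1 X5.66 Y5.66 E1.2978
G1 X3.06 Y7.39 E1.4276
G1 X0.00 Y8.00 E1.5574
G1 X-3.06 Y7.39 E1.6871
G1 X-5.66 Y5.66 E1.8169
G1 X-7.39 Y3.06 E1.9468
G1 X-8.00 Y0.00 E2.0765

At z = 1 mm: the cylinder: section is a regular 16-gon, circumradius r=8; the cube at (6.5, 11.5) is not intersected at this z (z outside [13, 22]); Merging all regions: only the r=8 cylinder is present, so the union is just that shape — 1 connected region. The outline is a single polygon with 16 vertices. Extrusion per mm of travel: 0.4 × 0.25 / (π × 0.875²) = 0.041575. Accumulating E over each segment gives final E = 2.0765.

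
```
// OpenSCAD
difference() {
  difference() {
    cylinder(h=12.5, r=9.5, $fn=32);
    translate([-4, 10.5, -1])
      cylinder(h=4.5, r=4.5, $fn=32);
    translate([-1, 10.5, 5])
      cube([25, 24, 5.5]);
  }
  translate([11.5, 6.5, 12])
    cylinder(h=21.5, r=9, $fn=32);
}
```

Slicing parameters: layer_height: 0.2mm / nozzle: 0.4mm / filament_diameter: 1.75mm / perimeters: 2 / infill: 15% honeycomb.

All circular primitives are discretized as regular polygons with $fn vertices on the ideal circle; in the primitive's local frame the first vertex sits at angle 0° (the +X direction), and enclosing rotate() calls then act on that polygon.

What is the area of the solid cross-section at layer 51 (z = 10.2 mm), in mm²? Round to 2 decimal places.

At z = 10.2 mm: the cylinder: section is a regular 32-gon, circumradius r=9.5 (area = (32/2)·9.500²·sin(360°/32) = 281.71 mm²); the cylinder at (-4, 10.5) is not intersected at this z (z outside [-1, 3.5]); the cube at (-1, 10.5) (footprint 25×24) is included at this height (area 600.00 mm²); Subtracting the remaining from the first: starting from the r=9.5 cylinder (281.71 mm²), the 25×24 cube at (-1, 10.5) misses the remaining region (no effect) — area = 281.71 mm²; the cylinder at (11.5, 6.5) is not intersected at this z (z outside [12, 33.5]); Taking the first minus the rest: none of the subtracted shapes is present at this height, so that combined region is unchanged — area = 281.71 mm². Overall, the cross-section is a single solid region. Net area = 281.71 mm².

281.71 mm²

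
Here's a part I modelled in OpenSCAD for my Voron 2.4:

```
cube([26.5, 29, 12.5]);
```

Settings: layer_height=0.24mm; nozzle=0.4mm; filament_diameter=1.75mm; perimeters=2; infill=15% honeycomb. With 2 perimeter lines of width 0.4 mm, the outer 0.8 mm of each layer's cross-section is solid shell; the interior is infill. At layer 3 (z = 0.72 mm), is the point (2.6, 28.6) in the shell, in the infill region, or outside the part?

shell

At z = 0.72 mm: the cube is present — its section is the full 26.5×29 rectangle. Overall, the cross-section is a single solid region. The nearest boundary edge runs (26.50, 29.00)→(0.00, 29.00); distance from the point to it = 0.40 mm. The point is inside the cross-section, 0.40 mm from the nearest boundary — within the 0.8 mm shell band (2 × 0.4).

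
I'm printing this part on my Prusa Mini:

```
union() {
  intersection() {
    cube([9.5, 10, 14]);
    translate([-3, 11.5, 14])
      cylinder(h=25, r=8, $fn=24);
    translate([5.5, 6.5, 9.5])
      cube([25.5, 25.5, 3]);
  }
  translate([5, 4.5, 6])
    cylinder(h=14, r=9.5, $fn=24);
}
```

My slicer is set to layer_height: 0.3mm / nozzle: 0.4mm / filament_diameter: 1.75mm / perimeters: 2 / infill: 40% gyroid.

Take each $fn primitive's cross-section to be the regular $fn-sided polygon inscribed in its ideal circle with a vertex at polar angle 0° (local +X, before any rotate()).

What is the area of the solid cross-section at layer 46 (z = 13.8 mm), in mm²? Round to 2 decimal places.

At z = 13.8 mm: the cube is present — its section is the full 9.5×10 rectangle (area 95.00 mm²); the cylinder at (-3, 11.5) is absent (z outside [14, 39]); the cube at (5.5, 6.5) does not reach this height (z outside [9.5, 12.5]); Taking the intersection: at least one operand is absent at this height, so nothing remains; the cylinder at (5, 4.5): section is a regular 24-gon, circumradius r=9.5 (area = (24/2)·9.500²·sin(360°/24) = 280.30 mm²); Merging all regions: only the r=9.5 cylinder at (5, 4.5) is present, so the union is just that shape — area = 280.30 mm². Overall, the cross-section is a single solid region. Net area = 280.30 mm².

280.30 mm²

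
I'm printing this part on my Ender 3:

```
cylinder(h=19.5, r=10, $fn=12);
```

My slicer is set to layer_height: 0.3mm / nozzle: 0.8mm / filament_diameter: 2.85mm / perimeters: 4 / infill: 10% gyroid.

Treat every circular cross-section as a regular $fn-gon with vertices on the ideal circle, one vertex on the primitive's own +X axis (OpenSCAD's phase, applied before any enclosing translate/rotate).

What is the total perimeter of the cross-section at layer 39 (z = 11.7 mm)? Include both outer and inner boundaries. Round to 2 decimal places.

At z = 11.7 mm: the r=10 cylinder gives a regular 12-gon of circumradius 10 (constant along its height) (perimeter = 2·12·10.000·sin(180°/12) = 62.12 mm). Overall, the cross-section is a single solid region. Total boundary length (outer) = 62.12 mm.

62.12 mm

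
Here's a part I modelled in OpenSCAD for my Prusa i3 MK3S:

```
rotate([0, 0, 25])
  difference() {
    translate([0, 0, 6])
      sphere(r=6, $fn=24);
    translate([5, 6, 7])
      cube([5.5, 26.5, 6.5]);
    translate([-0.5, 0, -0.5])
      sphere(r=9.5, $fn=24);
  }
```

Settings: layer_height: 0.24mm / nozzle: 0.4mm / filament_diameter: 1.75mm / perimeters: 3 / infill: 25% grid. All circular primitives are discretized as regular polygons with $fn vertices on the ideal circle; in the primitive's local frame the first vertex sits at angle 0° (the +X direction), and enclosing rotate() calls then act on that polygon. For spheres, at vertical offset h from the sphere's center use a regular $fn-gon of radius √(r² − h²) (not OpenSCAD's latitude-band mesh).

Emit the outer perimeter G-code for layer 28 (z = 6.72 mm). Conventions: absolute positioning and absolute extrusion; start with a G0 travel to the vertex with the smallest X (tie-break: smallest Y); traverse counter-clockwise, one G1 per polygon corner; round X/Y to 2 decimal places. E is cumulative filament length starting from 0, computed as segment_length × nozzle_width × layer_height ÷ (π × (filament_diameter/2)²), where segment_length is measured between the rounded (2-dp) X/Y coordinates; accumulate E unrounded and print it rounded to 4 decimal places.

G0 X0.18 Y5.92 Z6.72
G1 X1.66 Y5.59 E0.0605
G1 X3.09 Y4.85 E0.1248
G1 X4.28 Y3.76 E0.1892
G1 X5.14 Y2.40 E0.2534
G1 X5.63 Y0.86 E0.3179
G1 X5.70 Y-0.75 E0.3822
G1 X5.35 Y-2.32 E0.4464
G1 X4.65 Y-3.67 E0.5071
G1 X4.88 Y-3.42 E0.5207
G1 X5.60 Y-2.04 E0.5828
G1 X5.93 Y-0.52 E0.6449
G1 X5.87 Y1.03 E0.7068
G1 X5.40 Y2.52 E0.7692
G1 X4.56 Y3.83 E0.8313
G1 X3.42 Y4.88 E0.8931
G1 X2.04 Y5.60 E0.9553
G1 X0.52 Y5.93 E1.0173
G1 X0.18 Y5.92 E1.0309

At z = 6.72 mm: the sphere: section is a regular 24-gon, circumradius = √(r²−h²) = √(6²−0.72²) = 5.957; the cube at (5, 6) is absent (z outside [7, 13.5]); the r=9.5 sphere at (-0.5, 0) contributes a regular 24-gon of circumradius √(9.5²−7.22²) = 6.174; Subtracting the remaining from the first: starting from the r=6 sphere, the r=9.5 sphere at (-0.5, 0) partially overlaps it — only the 107.69 mm² overlap (of its 118.40 mm²) is removed, clipping the outline — 1 connected region; (whole slice rotated 25° about Z — lengths, areas and connectivity unchanged). The outline is a single polygon with 18 vertices. Extrusion per mm of travel: 0.4 × 0.24 / (π × 0.875²) = 0.039912. Accumulating E over each segment gives final E = 1.0309.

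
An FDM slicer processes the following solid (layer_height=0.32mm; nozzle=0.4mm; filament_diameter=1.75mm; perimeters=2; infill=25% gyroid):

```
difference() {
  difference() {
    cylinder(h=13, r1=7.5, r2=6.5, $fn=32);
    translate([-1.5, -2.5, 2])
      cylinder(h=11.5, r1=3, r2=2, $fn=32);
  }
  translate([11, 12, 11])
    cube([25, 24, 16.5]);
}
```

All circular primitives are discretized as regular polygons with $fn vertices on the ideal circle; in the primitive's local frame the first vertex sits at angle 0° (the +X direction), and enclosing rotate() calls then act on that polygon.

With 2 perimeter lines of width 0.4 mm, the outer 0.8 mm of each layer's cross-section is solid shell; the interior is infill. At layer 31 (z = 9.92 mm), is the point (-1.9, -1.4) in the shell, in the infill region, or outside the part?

At z = 9.92 mm: the cone (r1=7.5→r2=6.5) has section circumradius 6.737 here — a regular 32-gon; the cone at (-1.5, -2.5): at t=0.689 of its height the radius interpolates to r₁+(r₂−r₁)t = 2.311, giving a regular 32-gon of that circumradius; After the difference (first − rest): starting from the cone, the cone at (-1.5, -2.5) lies wholly inside it (removes its full 16.68 mm² and its 14.50 mm outline becomes a hole wall) — 1 connected region with 1 hole; the cube at (11, 12) is absent (z outside [11, 27.5]); Taking the first minus the rest: none of the subtracted shapes is present at this height, so the result so far is unchanged — 1 connected region with 1 hole. Overall, the cross-section is one region with 1 hole. The nearest boundary edge runs (-1.95, -0.23)→(-2.38, -0.36); distance from the point to it = 1.13 mm. The point is not inside any of the regions above, so it lies outside the cross-section (1.13 mm from the nearest boundary).

outside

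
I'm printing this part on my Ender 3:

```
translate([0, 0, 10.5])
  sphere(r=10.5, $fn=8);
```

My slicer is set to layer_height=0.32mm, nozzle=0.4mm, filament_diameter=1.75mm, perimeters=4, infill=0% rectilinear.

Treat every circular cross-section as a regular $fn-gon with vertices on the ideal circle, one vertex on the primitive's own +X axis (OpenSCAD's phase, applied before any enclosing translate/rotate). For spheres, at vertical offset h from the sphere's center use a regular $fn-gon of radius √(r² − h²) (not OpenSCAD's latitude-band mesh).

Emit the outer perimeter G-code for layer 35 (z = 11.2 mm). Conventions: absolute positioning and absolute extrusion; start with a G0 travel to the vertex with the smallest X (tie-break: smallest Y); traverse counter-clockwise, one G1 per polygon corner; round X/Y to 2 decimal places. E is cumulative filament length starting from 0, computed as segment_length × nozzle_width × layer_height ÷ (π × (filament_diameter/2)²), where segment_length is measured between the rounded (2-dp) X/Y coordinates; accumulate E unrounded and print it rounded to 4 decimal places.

At z = 11.2 mm: the r=10.5 sphere slices to a regular 8-gon of circumradius 10.477 (√(r²−h²) with h=0.7 from center). The outline is a single polygon with 8 vertices. Extrusion per mm of travel: 0.4 × 0.32 / (π × 0.875²) = 0.053216. Accumulating E over each segment gives final E = 3.4147.

G0 X-10.48 Y0.00 Z11.20
G1 X-7.41 Y-7.41 E0.4268
G1 X0.00 Y-10.48 E0.8537
G1 X7.41 Y-7.41 E1.2805
G1 X10.48 Y0.00 E1.7073
G1 X7.41 Y7.41 E2.1342
G1 X0.00 Y10.48 E2.5610
G1 X-7.41 Y7.41 E2.9879
G1 X-10.48 Y0.00 E3.4147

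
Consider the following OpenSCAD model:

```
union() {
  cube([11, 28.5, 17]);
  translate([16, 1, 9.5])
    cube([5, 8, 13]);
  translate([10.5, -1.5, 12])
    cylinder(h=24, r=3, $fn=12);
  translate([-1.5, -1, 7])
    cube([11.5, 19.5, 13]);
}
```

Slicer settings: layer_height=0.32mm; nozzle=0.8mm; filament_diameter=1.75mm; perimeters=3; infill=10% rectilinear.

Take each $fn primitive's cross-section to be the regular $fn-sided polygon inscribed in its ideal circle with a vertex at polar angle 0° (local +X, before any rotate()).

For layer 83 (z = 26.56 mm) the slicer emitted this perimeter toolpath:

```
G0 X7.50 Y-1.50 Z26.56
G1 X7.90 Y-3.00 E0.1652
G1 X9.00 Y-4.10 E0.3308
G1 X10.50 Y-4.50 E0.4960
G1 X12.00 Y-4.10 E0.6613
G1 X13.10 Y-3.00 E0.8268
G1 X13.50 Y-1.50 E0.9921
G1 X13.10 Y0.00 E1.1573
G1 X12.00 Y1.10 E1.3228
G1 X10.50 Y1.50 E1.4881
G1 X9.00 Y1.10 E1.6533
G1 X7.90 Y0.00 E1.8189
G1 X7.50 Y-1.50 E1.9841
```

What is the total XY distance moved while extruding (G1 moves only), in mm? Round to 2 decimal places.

18.64 mm

Sum the Euclidean lengths of each G1 segment: total = 18.64 mm.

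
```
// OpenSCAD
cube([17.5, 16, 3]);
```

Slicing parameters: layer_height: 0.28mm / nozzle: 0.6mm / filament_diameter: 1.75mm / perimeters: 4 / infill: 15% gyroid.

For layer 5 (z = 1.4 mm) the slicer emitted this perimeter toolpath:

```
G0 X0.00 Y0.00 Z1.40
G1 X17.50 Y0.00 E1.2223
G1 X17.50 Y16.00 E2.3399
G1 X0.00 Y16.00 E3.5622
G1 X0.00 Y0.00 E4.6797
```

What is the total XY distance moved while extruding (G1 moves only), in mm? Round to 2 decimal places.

Sum the Euclidean lengths of each G1 segment: total = 67.00 mm.

67.00 mm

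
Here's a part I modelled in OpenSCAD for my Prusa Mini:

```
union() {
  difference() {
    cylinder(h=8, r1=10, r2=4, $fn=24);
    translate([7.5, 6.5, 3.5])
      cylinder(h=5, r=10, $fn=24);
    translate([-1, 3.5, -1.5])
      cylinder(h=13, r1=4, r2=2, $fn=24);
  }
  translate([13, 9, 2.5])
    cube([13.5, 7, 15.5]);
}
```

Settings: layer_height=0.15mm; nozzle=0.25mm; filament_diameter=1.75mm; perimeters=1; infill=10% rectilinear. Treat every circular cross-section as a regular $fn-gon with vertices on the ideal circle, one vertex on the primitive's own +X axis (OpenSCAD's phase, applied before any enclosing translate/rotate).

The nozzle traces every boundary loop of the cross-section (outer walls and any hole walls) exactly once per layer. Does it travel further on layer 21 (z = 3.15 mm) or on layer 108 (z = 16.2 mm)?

layer 21 (z = 3.15 mm)

Layer 21 (z = 3.15): the cone contributes a regular 24-gon of circumradius 7.638 (interpolated between r1=10 and r2=4 at t=0.394) (perimeter = 2·24·7.638·sin(180°/24) = 47.85 mm); the cylinder at (7.5, 6.5) does not reach this height (z outside [3.5, 8.5]); the cone at (-1, 3.5) contributes a regular 24-gon of circumradius 3.285 (interpolated between r1=4 and r2=2 at t=0.358) (perimeter = 2·24·3.285·sin(180°/24) = 20.58 mm); After the difference (first − rest): starting from the cone, the cone at (-1, 3.5) lies wholly inside it (removes its full 33.51 mm² and its 20.58 mm outline becomes a hole wall) — boundary (outer + 1 inner loop) = 68.43 mm; the cube at (13, 9) is present — its section is the full 13.5×7 rectangle (perimeter 41.00 mm); Taking the union: the 2 present regions are separate (no shared area or edge), so areas and boundary lengths simply add and each stays a separate island — boundary (outer + 1 inner loop) = 109.43 mm. So its perimeter = 109.43 mm. Layer 108 (z = 16.2): the cone is not intersected at this z (z outside [0, 8]); the cylinder at (7.5, 6.5) is absent (z outside [3.5, 8.5]); the cone at (-1, 3.5) is not intersected at this z (z outside [-1.5, 11.5]); After the difference (first − rest): the first operand is absent here, so nothing remains; the cube at (13, 9) is present — its section is the full 13.5×7 rectangle (perimeter 41.00 mm); Combining (union): only the 13.5×7 cube at (13, 9) is present, so the union is just that shape — boundary = 41.00 mm. So its perimeter = 41.00 mm. Layer 21 is larger (109.43 vs 41.00 mm).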